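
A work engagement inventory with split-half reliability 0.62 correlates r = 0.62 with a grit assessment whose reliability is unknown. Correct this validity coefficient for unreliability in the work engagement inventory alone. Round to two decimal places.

Single correction: r_c = r_obs / √r_xx = 0.62 / √0.62 = 0.62 / 0.7874 ≈ 0.79.

0.79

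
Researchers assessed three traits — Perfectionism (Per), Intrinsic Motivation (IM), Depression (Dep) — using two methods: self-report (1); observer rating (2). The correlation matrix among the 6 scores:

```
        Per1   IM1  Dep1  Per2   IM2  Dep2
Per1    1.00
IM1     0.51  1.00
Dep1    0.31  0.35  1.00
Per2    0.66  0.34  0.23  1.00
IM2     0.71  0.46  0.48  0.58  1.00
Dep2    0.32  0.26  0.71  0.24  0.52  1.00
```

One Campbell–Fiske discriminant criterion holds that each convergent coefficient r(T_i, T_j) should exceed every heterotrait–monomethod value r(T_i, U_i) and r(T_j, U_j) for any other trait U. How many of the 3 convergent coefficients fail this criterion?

Each convergent coefficient versus the relevant comparison correlations:
Per (methods 1·2): 0.66 vs {0.51, 0.58, 0.31, 0.24} → pass.
IM (methods 1·2): 0.46 vs {0.51, 0.58, 0.35, 0.52} → fail.
Dep (methods 1·2): 0.71 vs {0.31, 0.24, 0.35, 0.52} → pass.
1 of 3 fail.

1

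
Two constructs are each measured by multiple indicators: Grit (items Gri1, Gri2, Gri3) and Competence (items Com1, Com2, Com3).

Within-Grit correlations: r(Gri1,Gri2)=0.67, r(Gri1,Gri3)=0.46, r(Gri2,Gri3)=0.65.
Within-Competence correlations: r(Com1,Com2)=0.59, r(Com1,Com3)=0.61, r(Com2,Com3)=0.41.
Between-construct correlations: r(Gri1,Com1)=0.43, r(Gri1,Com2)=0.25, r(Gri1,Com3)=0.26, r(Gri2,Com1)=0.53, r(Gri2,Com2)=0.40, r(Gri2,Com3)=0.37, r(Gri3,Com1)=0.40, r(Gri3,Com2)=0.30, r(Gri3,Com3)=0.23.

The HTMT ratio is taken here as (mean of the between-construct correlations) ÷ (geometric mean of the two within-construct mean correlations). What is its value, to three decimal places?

0.624

Between-construct mean = 3.17/9 = 0.3522.
Mean within-Gri = 1.78/3 = 0.5933; mean within-Com = 1.61/3 = 0.5367.
Geometric mean = √(0.5933 × 0.5367) = 0.5643.
HTMT = 0.3522 / 0.5643 = 0.624.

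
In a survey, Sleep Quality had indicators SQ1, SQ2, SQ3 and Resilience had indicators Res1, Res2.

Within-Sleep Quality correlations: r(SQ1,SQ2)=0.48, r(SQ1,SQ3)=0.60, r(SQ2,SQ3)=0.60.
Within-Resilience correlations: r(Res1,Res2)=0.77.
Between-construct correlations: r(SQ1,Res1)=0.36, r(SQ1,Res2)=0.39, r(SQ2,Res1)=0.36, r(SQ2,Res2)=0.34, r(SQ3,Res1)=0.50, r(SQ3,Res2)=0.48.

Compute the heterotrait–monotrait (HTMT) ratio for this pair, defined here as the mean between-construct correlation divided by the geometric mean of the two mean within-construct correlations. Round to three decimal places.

Between-construct mean = 2.43/6 = 0.4050.
Mean within-SQ = 1.68/3 = 0.5600; mean within-Res = 0.77/1 = 0.7700.
Geometric mean = √(0.5600 × 0.7700) = 0.6567.
HTMT = 0.4050 / 0.6567 = 0.617.

0.617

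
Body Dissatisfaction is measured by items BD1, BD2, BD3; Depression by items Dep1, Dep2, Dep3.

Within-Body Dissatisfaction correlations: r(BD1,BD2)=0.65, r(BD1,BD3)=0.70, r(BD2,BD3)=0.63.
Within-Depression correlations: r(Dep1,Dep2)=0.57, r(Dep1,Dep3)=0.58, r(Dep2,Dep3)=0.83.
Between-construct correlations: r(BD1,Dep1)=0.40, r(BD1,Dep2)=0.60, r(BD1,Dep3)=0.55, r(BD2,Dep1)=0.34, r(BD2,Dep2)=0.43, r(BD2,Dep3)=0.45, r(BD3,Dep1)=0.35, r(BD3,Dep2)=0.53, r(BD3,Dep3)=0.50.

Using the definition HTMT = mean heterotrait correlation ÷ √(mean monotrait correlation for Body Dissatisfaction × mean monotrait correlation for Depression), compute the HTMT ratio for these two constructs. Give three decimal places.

0.699

Mean heterotrait r = 4.15/9 = 0.4611.
Mean within-BD = 1.98/3 = 0.6600; mean within-Dep = 1.98/3 = 0.6600.
Geometric mean = √(0.6600 × 0.6600) = 0.6600.
HTMT = 0.4611 / 0.6600 = 0.699.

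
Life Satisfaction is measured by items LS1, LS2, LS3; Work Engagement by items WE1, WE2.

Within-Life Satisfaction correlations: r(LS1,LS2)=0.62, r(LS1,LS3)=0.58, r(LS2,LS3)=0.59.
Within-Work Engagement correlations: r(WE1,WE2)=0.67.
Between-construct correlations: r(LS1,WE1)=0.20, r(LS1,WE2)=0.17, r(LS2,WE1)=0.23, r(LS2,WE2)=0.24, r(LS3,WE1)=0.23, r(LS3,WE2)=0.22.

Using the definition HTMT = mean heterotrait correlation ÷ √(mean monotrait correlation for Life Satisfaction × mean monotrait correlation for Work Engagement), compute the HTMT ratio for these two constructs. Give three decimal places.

0.340

Between-construct mean = 1.29/6 = 0.2150.
Mean within-LS = 1.79/3 = 0.5967; mean within-WE = 0.67/1 = 0.6700.
Geometric mean = √(0.5967 × 0.6700) = 0.6323.
HTMT = 0.2150 / 0.6323 = 0.340.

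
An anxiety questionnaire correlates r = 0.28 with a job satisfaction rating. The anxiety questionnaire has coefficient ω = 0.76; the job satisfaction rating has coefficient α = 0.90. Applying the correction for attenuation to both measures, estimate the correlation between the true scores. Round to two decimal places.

0.34

r_true = r_obs / √(r_xx · r_yy) = 0.28 / √(0.76 × 0.90) = 0.28 / √0.6840 = 0.28 / 0.8270 ≈ 0.34.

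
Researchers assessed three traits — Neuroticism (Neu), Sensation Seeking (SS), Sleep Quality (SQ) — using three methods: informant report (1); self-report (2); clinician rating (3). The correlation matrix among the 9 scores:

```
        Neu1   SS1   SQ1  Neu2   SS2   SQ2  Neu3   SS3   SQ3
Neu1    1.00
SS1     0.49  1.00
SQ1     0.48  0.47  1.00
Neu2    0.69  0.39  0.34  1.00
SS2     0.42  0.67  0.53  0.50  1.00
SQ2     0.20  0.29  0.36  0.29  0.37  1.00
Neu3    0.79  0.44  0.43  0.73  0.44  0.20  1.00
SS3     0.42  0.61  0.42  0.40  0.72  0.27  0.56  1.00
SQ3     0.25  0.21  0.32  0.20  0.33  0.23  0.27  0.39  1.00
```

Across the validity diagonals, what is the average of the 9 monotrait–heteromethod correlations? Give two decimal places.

0.57

Convergent values: 0.69, 0.79, 0.73, 0.67, 0.61, 0.72, 0.36, 0.32, 0.23; mean = 5.12/9 = 0.57.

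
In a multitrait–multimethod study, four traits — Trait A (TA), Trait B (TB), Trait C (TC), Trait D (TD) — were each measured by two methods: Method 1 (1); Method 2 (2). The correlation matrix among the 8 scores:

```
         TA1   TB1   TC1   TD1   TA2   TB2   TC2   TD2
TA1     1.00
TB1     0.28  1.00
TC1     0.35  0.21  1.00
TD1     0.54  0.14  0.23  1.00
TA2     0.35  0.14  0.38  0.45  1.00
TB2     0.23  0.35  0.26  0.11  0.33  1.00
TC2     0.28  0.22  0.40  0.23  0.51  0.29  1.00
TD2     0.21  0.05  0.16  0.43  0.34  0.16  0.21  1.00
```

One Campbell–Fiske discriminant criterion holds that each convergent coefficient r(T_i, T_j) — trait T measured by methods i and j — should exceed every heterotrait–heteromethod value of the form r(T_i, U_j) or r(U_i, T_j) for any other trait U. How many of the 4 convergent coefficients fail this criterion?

Each convergent coefficient versus the relevant comparison correlations:
TA (methods 1·2): 0.35 vs {0.23, 0.14, 0.28, 0.38, 0.21, 0.45} → fail.
TB (methods 1·2): 0.35 vs {0.14, 0.23, 0.22, 0.26, 0.05, 0.11} → pass.
TC (methods 1·2): 0.40 vs {0.38, 0.28, 0.26, 0.22, 0.16, 0.23} → pass.
TD (methods 1·2): 0.43 vs {0.45, 0.21, 0.11, 0.05, 0.23, 0.16} → fail.
2 of 4 fail.

2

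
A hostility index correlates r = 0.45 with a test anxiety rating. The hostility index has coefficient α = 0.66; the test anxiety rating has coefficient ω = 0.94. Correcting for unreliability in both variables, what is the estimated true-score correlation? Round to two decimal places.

r_true = r_obs / √(r_xx · r_yy) = 0.45 / √(0.66 × 0.94) = 0.45 / √0.6204 = 0.45 / 0.7877 ≈ 0.57.

0.57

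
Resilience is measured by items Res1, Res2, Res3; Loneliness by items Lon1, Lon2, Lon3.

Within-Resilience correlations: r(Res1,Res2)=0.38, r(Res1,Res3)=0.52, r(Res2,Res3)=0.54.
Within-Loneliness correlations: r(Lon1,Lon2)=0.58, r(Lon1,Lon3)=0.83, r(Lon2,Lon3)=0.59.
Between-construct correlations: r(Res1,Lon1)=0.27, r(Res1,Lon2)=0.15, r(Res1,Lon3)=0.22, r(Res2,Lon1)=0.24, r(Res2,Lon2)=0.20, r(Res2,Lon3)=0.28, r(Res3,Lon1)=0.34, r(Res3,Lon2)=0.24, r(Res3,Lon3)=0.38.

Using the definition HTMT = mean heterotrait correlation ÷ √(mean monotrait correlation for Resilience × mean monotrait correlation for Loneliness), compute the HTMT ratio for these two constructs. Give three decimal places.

Mean between = 2.32/9 = 0.2578.
Mean within-Res = 1.44/3 = 0.4800; mean within-Lon = 2.00/3 = 0.6667.
Geometric mean = √(0.4800 × 0.6667) = 0.5657.
HTMT = 0.2578 / 0.5657 = 0.456.

0.456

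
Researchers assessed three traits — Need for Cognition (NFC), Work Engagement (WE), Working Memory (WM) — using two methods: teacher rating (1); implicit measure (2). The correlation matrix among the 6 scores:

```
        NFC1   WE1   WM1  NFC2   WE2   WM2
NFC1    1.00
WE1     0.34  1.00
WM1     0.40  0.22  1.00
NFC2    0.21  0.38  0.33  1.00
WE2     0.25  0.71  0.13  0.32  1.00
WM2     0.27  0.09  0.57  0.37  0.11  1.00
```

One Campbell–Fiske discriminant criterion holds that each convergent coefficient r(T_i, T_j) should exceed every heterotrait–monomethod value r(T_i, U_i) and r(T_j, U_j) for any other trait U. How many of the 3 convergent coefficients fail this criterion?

1

Checking each validity diagonal entry against its comparison values:
NFC (methods 1·2): 0.21 vs {0.34, 0.32, 0.40, 0.37} → fail.
WE (methods 1·2): 0.71 vs {0.34, 0.32, 0.22, 0.11} → pass.
WM (methods 1·2): 0.57 vs {0.40, 0.37, 0.22, 0.11} → pass.
1 of 3 fail.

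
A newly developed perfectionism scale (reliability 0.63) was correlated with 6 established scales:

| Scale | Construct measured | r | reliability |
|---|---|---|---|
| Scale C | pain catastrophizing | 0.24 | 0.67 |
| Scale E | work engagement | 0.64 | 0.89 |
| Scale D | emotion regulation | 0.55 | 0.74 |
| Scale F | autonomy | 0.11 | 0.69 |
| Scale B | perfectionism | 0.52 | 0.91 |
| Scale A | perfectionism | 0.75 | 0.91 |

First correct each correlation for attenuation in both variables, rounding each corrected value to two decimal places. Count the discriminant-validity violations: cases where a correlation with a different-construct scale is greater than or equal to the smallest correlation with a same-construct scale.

Disattenuated r (r / √(r_scale · r_new)):
  Scale C (disc): 0.24 / √(0.67·0.63) = 0.37
  Scale E (disc): 0.64 / √(0.89·0.63) = 0.85
  Scale D (disc): 0.55 / √(0.74·0.63) = 0.81
  Scale F (disc): 0.11 / √(0.69·0.63) = 0.17
  Scale B (conv): 0.52 / √(0.91·0.63) = 0.69
  Scale A (conv): 0.75 / √(0.91·0.63) = 0.99
Smallest convergent = 0.69. Discriminant values: 0.37, 0.85, 0.81, 0.17; count ≥ 0.69 → 2.

2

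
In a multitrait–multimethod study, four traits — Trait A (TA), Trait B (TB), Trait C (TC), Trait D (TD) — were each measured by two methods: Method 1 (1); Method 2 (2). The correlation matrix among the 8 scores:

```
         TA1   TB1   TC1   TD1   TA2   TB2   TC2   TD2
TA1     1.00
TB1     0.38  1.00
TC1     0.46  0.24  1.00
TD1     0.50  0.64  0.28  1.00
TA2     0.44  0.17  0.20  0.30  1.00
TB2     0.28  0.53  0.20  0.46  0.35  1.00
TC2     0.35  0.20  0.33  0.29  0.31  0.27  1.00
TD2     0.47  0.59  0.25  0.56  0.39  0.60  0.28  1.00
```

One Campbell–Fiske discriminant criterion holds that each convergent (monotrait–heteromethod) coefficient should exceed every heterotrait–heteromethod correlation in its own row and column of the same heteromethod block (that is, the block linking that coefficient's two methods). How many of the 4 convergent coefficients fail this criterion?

Convergent coefficients and their comparison sets:
TA (methods 1·2): 0.44 vs {0.28, 0.17, 0.35, 0.20, 0.47, 0.30} → fail.
TB (methods 1·2): 0.53 vs {0.17, 0.28, 0.20, 0.20, 0.59, 0.46} → fail.
TC (methods 1·2): 0.33 vs {0.20, 0.35, 0.20, 0.20, 0.25, 0.29} → fail.
TD (methods 1·2): 0.56 vs {0.30, 0.47, 0.46, 0.59, 0.29, 0.25} → fail.
4 of 4 fail.

4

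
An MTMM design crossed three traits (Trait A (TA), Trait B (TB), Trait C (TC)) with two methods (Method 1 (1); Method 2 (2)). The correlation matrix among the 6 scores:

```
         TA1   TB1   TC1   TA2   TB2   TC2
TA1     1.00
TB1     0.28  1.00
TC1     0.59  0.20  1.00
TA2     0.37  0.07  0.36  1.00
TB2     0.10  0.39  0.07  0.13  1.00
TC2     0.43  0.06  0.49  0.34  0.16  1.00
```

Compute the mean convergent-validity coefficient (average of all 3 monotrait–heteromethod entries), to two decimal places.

Convergent values: 0.37, 0.39, 0.49; mean = 1.25/3 = 0.42.

0.42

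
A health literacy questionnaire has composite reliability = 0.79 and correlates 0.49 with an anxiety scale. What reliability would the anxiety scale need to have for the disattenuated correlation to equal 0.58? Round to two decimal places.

0.90

r_true = r_obs / √(r_xx · r_yy) ⇒ 0.58 = 0.49 / √(0.79 · r_yy).
√(0.79 · r_yy) = 0.49 / 0.58 = 0.8448; 0.79 · r_yy = 0.7137; r_yy = 0.7137 / 0.79 ≈ 0.90.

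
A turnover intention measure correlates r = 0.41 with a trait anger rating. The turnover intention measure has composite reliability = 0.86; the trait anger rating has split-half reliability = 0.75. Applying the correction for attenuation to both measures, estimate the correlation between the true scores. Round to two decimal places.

r_true = r_obs / √(r_xx · r_yy) = 0.41 / √(0.86 × 0.75) = 0.41 / √0.6450 = 0.41 / 0.8031 ≈ 0.51.

0.51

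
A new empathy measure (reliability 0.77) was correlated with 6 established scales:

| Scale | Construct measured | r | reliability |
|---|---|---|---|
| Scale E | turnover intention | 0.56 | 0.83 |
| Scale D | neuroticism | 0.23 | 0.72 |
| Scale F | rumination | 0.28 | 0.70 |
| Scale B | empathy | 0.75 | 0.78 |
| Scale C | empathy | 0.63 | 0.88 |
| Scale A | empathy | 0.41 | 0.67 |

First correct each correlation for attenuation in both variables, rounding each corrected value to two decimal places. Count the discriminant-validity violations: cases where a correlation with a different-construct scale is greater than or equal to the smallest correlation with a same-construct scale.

Disattenuated r (r / √(r_scale · r_new)):
  Scale E (disc): 0.56 / √(0.83·0.77) = 0.70
  Scale D (disc): 0.23 / √(0.72·0.77) = 0.31
  Scale F (disc): 0.28 / √(0.70·0.77) = 0.38
  Scale B (conv): 0.75 / √(0.78·0.77) = 0.97
  Scale C (conv): 0.63 / √(0.88·0.77) = 0.77
  Scale A (conv): 0.41 / √(0.67·0.77) = 0.57
Smallest convergent = 0.57. Discriminant values: 0.70, 0.31, 0.38; count ≥ 0.57 → 1.

1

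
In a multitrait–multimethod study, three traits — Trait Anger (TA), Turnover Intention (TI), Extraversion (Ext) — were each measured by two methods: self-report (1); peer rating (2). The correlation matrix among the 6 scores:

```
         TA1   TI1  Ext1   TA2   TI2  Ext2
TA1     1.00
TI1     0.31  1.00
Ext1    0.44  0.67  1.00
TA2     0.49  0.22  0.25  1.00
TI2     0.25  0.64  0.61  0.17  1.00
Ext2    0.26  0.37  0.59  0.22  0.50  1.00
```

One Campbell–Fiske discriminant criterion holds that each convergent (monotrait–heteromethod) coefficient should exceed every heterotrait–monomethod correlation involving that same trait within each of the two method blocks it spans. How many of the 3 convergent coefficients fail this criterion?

2

Checking each validity diagonal entry against its comparison values:
TA (methods 1·2): 0.49 vs {0.31, 0.17, 0.44, 0.22} → pass.
TI (methods 1·2): 0.64 vs {0.31, 0.17, 0.67, 0.50} → fail.
Ext (methods 1·2): 0.59 vs {0.44, 0.22, 0.67, 0.50} → fail.
2 of 3 fail.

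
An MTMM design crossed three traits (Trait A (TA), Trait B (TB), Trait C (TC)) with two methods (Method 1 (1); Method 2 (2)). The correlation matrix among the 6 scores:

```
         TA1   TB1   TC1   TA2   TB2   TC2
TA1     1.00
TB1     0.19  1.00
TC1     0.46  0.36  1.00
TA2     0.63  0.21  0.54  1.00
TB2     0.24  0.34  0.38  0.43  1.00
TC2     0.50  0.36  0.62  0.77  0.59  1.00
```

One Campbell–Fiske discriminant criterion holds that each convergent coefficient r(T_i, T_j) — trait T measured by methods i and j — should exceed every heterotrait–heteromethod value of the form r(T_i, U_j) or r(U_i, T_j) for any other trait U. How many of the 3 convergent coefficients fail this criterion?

1

Checking each validity diagonal entry against its comparison values:
TA (methods 1·2): 0.63 vs {0.24, 0.21, 0.50, 0.54} → pass.
TB (methods 1·2): 0.34 vs {0.21, 0.24, 0.36, 0.38} → fail.
TC (methods 1·2): 0.62 vs {0.54, 0.50, 0.38, 0.36} → pass.
1 of 3 fail.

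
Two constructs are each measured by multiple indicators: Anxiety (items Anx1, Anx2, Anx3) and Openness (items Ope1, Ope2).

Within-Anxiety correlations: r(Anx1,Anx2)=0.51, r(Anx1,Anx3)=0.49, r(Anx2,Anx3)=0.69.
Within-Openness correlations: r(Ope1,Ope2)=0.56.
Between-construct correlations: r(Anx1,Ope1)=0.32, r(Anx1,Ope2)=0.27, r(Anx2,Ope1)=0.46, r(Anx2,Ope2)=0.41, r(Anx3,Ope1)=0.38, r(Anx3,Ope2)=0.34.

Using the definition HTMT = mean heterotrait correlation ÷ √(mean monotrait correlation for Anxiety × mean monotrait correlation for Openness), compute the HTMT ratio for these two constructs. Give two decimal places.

0.65

Between-construct mean = 2.18/6 = 0.3633.
Mean within-Anx = 1.69/3 = 0.5633; mean within-Ope = 0.56/1 = 0.5600.
Geometric mean = √(0.5633 × 0.5600) = 0.5616.
HTMT = 0.3633 / 0.5616 = 0.65.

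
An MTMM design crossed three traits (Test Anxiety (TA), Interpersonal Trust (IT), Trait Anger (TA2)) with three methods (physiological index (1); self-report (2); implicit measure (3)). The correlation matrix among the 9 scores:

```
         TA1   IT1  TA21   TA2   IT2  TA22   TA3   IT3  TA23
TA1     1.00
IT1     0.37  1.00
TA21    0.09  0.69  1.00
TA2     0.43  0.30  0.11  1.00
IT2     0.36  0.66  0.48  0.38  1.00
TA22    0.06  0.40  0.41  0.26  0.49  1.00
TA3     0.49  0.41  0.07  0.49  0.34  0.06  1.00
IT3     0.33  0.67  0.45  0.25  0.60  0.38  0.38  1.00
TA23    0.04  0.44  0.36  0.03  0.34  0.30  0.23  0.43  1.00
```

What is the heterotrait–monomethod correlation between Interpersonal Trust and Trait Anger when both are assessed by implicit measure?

0.43

Different traits, same method: r(IT3, TA23) = 0.43.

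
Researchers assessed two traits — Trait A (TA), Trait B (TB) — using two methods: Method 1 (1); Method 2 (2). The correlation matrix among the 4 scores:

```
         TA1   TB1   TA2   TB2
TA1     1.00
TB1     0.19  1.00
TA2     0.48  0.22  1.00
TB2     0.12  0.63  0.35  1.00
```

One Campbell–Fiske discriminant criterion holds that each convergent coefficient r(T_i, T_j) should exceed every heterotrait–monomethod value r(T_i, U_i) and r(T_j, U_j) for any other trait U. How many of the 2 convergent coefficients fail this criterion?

0

Each convergent coefficient versus the relevant comparison correlations:
TA (methods 1·2): 0.48 vs {0.19, 0.35} → pass.
TB (methods 1·2): 0.63 vs {0.19, 0.35} → pass.
0 of 2 fail.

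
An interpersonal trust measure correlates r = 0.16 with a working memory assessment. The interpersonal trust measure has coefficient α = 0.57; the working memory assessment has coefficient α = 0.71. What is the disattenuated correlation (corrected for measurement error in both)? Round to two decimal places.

0.25

r_true = r_obs / √(r_xx · r_yy) = 0.16 / √(0.57 × 0.71) = 0.16 / √0.4047 = 0.16 / 0.6362 ≈ 0.25.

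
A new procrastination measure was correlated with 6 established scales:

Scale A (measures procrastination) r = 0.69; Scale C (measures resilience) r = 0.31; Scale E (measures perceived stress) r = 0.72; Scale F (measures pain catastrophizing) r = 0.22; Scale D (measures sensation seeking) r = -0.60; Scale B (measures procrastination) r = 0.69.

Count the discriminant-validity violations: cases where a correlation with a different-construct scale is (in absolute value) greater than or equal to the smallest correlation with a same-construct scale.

1

Convergent (same construct = procrastination): Scale A, Scale B.
Smallest convergent = 0.69. Discriminant |r|: 0.31, 0.72, 0.22, 0.60; count ≥ 0.69 → 1.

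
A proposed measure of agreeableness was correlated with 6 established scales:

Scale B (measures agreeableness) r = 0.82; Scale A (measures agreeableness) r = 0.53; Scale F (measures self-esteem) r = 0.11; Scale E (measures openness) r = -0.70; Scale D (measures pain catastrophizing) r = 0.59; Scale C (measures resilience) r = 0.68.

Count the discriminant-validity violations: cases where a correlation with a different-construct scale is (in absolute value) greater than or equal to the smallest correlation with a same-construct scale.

Convergent (same construct = agreeableness): Scale B, Scale A.
Smallest convergent = 0.53. Discriminant |r|: 0.11, 0.70, 0.59, 0.68; count ≥ 0.53 → 3.

3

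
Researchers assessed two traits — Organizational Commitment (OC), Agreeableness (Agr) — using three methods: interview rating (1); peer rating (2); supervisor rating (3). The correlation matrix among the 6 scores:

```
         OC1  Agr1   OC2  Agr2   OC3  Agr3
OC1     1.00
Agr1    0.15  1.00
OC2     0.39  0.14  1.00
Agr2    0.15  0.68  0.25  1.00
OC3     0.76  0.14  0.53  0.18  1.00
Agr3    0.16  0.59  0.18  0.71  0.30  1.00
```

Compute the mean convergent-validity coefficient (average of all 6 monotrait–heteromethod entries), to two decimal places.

0.61

Convergent values: 0.39, 0.76, 0.53, 0.68, 0.59, 0.71; mean = 3.66/6 = 0.61.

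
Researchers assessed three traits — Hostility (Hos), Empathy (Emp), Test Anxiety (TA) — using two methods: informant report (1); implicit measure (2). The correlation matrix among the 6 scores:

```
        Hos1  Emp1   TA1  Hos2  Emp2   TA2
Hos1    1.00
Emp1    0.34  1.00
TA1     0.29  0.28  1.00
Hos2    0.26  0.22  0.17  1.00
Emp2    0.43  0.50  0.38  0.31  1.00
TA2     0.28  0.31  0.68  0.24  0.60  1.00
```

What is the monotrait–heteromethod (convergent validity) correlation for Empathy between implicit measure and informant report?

0.50

Same trait (Emp), different methods: r(Emp2, Emp1) = 0.50.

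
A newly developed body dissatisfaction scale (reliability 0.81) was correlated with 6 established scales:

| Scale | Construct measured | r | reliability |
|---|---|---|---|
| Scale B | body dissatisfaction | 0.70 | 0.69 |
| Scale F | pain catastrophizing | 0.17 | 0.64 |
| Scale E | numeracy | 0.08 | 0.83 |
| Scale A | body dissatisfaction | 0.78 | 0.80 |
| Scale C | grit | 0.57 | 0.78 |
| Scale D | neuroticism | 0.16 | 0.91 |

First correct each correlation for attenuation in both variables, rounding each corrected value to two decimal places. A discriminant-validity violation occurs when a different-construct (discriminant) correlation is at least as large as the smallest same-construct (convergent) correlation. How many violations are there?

Disattenuated r (r / √(r_scale · r_new)):
  Scale B (conv): 0.70 / √(0.69·0.81) = 0.94
  Scale F (disc): 0.17 / √(0.64·0.81) = 0.24
  Scale E (disc): 0.08 / √(0.83·0.81) = 0.10
  Scale A (conv): 0.78 / √(0.80·0.81) = 0.97
  Scale C (disc): 0.57 / √(0.78·0.81) = 0.72
  Scale D (disc): 0.16 / √(0.91·0.81) = 0.19
Smallest convergent = 0.94. Discriminant values: 0.24, 0.10, 0.72, 0.19; count ≥ 0.94 → 0.

0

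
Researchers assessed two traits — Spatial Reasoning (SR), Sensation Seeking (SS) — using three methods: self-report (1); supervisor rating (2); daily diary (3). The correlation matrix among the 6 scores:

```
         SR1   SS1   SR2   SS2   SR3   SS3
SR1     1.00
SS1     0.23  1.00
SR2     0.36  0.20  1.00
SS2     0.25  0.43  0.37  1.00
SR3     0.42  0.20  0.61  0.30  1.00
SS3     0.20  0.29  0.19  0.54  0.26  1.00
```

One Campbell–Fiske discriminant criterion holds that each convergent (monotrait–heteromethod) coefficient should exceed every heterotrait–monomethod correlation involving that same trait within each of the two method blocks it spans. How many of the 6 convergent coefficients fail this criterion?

Each convergent coefficient versus the relevant comparison correlations:
SR (methods 1·2): 0.36 vs {0.23, 0.37} → fail.
SR (methods 1·3): 0.42 vs {0.23, 0.26} → pass.
SR (methods 2·3): 0.61 vs {0.37, 0.26} → pass.
SS (methods 1·2): 0.43 vs {0.23, 0.37} → pass.
SS (methods 1·3): 0.29 vs {0.23, 0.26} → pass.
SS (methods 2·3): 0.54 vs {0.37, 0.26} → pass.
1 of 6 fail.

1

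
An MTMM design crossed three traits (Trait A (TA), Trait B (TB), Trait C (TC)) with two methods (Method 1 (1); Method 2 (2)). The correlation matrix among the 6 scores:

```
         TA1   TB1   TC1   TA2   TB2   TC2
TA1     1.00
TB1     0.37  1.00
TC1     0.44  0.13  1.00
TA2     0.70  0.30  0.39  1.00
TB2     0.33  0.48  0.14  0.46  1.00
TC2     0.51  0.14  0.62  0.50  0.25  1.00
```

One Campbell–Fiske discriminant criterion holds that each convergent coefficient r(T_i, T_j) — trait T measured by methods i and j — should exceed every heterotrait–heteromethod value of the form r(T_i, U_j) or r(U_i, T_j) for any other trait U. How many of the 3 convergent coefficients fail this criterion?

Checking each validity diagonal entry against its comparison values:
TA (methods 1·2): 0.70 vs {0.33, 0.30, 0.51, 0.39} → pass.
TB (methods 1·2): 0.48 vs {0.30, 0.33, 0.14, 0.14} → pass.
TC (methods 1·2): 0.62 vs {0.39, 0.51, 0.14, 0.14} → pass.
0 of 3 fail.

0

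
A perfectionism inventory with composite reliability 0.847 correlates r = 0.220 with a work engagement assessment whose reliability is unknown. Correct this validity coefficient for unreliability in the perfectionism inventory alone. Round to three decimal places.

0.239

Single correction: r_c = r_obs / √r_xx = 0.220 / √0.847 = 0.220 / 0.9203 ≈ 0.239.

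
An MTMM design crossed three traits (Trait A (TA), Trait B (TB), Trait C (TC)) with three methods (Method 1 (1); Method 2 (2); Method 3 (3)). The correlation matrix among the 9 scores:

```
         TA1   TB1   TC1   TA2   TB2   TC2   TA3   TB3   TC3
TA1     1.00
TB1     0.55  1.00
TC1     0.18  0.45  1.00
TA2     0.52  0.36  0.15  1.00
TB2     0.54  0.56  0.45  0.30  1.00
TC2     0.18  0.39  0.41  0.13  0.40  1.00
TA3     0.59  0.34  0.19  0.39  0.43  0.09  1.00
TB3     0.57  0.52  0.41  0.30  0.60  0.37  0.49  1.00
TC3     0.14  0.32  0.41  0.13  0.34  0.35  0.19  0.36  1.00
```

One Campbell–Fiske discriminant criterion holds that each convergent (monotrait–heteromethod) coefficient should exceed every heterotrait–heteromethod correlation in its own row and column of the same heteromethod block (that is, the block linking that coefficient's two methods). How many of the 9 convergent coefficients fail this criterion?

Checking each validity diagonal entry against its comparison values:
TA (methods 1·2): 0.52 vs {0.54, 0.36, 0.18, 0.15} → fail.
TA (methods 1·3): 0.59 vs {0.57, 0.34, 0.14, 0.19} → pass.
TA (methods 2·3): 0.39 vs {0.30, 0.43, 0.13, 0.09} → fail.
TB (methods 1·2): 0.56 vs {0.36, 0.54, 0.39, 0.45} → pass.
TB (methods 1·3): 0.52 vs {0.34, 0.57, 0.32, 0.41} → fail.
TB (methods 2·3): 0.60 vs {0.43, 0.30, 0.34, 0.37} → pass.
TC (methods 1·2): 0.41 vs {0.15, 0.18, 0.45, 0.39} → fail.
TC (methods 1·3): 0.41 vs {0.19, 0.14, 0.41, 0.32} → fail.
TC (methods 2·3): 0.35 vs {0.09, 0.13, 0.37, 0.34} → fail.
6 of 9 fail.

6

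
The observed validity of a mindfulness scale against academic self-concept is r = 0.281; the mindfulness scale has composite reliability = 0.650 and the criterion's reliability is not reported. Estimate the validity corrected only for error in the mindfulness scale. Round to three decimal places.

0.349

Single correction: r_c = r_obs / √r_xx = 0.281 / √0.650 = 0.281 / 0.8062 ≈ 0.349.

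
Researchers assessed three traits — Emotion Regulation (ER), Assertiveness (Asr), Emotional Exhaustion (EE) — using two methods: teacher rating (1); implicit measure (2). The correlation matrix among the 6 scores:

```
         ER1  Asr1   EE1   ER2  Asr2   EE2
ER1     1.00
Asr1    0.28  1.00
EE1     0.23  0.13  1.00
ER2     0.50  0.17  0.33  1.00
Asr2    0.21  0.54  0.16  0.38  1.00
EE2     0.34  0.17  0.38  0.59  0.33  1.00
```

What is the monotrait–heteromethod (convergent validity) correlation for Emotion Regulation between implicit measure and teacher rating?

Same trait (ER), different methods: r(ER2, ER1) = 0.50.

0.50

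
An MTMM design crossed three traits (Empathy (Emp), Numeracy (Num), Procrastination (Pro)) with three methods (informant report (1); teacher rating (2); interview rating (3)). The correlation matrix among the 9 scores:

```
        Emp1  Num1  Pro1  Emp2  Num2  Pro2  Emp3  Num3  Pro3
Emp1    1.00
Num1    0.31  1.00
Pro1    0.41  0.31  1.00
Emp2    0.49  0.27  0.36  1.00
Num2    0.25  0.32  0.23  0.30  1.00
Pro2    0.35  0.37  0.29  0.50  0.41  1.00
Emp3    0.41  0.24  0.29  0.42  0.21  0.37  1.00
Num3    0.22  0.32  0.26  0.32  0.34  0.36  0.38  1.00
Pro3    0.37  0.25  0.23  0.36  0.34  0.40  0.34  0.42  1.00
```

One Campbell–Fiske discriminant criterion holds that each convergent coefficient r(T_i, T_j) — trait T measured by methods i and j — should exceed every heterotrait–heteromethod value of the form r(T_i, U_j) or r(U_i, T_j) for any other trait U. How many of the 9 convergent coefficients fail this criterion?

4

Convergent coefficients and their comparison sets:
Emp (methods 1·2): 0.49 vs {0.25, 0.27, 0.35, 0.36} → pass.
Emp (methods 1·3): 0.41 vs {0.22, 0.24, 0.37, 0.29} → pass.
Emp (methods 2·3): 0.42 vs {0.32, 0.21, 0.36, 0.37} → pass.
Num (methods 1·2): 0.32 vs {0.27, 0.25, 0.37, 0.23} → fail.
Num (methods 1·3): 0.32 vs {0.24, 0.22, 0.25, 0.26} → pass.
Num (methods 2·3): 0.34 vs {0.21, 0.32, 0.34, 0.36} → fail.
Pro (methods 1·2): 0.29 vs {0.36, 0.35, 0.23, 0.37} → fail.
Pro (methods 1·3): 0.23 vs {0.29, 0.37, 0.26, 0.25} → fail.
Pro (methods 2·3): 0.40 vs {0.37, 0.36, 0.36, 0.34} → pass.
4 of 9 fail.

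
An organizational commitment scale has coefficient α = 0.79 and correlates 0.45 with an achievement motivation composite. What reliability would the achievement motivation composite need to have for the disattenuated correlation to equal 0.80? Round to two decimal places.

r_true = r_obs / √(r_xx · r_yy) ⇒ 0.80 = 0.45 / √(0.79 · r_yy).
√(0.79 · r_yy) = 0.45 / 0.80 = 0.5625; 0.79 · r_yy = 0.3164; r_yy = 0.3164 / 0.79 ≈ 0.40.

0.40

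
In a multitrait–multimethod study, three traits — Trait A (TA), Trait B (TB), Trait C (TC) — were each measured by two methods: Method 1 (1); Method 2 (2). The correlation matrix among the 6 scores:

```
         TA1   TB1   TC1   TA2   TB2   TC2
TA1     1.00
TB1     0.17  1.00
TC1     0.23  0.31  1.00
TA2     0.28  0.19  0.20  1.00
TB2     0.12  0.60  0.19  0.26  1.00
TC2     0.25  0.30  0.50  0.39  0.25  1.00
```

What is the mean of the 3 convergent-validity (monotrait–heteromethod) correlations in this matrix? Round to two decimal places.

0.46

Convergent values: 0.28, 0.60, 0.50; mean = 1.38/3 = 0.46.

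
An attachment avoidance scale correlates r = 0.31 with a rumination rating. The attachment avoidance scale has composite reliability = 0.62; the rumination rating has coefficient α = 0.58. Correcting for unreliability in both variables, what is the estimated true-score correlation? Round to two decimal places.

0.52

r_true = r_obs / √(r_xx · r_yy) = 0.31 / √(0.62 × 0.58) = 0.31 / √0.3596 = 0.31 / 0.5997 ≈ 0.52.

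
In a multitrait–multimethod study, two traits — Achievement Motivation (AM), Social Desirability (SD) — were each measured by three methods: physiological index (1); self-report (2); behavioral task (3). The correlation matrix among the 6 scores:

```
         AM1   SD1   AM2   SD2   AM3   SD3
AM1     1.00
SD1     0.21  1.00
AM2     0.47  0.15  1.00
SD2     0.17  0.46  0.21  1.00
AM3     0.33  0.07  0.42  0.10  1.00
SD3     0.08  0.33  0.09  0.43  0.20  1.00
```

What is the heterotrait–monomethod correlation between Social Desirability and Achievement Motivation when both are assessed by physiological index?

Different traits, same method: r(SD1, AM1) = 0.21.

0.21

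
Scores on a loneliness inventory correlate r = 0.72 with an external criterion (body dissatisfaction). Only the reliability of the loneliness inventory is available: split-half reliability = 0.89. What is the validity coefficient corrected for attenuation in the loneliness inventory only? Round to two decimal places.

0.76

Single correction: r_c = r_obs / √r_xx = 0.72 / √0.89 = 0.72 / 0.9434 ≈ 0.76.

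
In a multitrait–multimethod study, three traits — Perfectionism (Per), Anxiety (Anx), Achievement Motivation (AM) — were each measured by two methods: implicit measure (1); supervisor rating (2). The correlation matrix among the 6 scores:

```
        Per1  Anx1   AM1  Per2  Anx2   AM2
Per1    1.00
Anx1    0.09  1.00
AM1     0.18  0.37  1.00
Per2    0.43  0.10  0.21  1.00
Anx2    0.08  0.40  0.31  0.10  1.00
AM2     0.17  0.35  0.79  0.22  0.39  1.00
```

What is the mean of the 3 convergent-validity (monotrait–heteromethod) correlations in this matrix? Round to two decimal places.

Convergent values: 0.43, 0.40, 0.79; mean = 1.62/3 = 0.54.

0.54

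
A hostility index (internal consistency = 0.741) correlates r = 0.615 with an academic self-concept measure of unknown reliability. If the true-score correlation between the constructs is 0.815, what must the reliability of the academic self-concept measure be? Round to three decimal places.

0.768

r_true = r_obs / √(r_xx · r_yy) ⇒ 0.815 = 0.615 / √(0.741 · r_yy).
√(0.741 · r_yy) = 0.615 / 0.815 = 0.7546; 0.741 · r_yy = 0.5694; r_yy = 0.5694 / 0.741 ≈ 0.768.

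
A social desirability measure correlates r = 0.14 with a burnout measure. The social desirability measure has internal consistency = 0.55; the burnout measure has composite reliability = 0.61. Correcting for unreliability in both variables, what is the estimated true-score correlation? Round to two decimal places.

r_true = r_obs / √(r_xx · r_yy) = 0.14 / √(0.55 × 0.61) = 0.14 / √0.3355 = 0.14 / 0.5792 ≈ 0.24.

0.24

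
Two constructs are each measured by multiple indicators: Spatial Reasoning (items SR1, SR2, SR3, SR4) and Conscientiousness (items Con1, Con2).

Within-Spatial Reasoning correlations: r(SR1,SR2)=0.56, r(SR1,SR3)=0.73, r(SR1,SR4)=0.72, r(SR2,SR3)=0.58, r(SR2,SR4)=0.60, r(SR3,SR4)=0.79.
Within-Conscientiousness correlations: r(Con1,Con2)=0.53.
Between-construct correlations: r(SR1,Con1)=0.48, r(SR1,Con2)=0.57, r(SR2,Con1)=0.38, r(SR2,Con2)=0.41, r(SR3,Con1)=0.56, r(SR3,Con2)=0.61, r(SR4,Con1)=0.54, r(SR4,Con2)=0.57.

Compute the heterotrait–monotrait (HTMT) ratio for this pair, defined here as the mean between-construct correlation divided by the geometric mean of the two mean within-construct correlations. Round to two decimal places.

0.87

Mean between = 4.12/8 = 0.5150.
Mean within-SR = 3.98/6 = 0.6633; mean within-Con = 0.53/1 = 0.5300.
Geometric mean = √(0.6633 × 0.5300) = 0.5929.
HTMT = 0.5150 / 0.5929 = 0.87.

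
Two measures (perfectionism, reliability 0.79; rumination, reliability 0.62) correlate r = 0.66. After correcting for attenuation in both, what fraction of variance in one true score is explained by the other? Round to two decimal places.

Disattenuated r = 0.66 / √(0.79 × 0.62) = 0.66 / 0.6999 = 0.9430.
Shared true-score variance = 0.9430² = 0.8892 ≈ 0.89.

0.89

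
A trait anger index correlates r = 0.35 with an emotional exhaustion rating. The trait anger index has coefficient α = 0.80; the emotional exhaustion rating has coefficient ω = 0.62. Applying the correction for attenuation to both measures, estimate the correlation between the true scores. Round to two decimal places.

0.50

r_true = r_obs / √(r_xx · r_yy) = 0.35 / √(0.80 × 0.62) = 0.35 / √0.4960 = 0.35 / 0.7043 ≈ 0.50.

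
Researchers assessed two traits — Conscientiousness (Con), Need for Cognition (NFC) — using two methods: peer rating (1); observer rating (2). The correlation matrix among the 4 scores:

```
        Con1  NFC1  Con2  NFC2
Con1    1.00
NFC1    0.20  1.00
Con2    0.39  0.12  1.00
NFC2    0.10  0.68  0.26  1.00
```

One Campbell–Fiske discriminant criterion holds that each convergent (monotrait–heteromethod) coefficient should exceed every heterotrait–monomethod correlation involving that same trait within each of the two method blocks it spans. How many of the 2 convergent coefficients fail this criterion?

0

Each convergent coefficient versus the relevant comparison correlations:
Con (methods 1·2): 0.39 vs {0.20, 0.26} → pass.
NFC (methods 1·2): 0.68 vs {0.20, 0.26} → pass.
0 of 2 fail.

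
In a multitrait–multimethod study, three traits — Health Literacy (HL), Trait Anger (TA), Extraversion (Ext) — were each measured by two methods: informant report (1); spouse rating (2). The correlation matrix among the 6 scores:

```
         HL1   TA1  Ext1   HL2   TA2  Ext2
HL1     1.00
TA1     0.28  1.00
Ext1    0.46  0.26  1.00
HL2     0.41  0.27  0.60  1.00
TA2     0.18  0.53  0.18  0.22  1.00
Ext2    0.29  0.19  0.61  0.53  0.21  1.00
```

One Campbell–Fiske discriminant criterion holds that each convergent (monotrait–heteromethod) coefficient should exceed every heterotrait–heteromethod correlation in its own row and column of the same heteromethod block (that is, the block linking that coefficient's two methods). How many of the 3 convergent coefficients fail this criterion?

Checking each validity diagonal entry against its comparison values:
HL (methods 1·2): 0.41 vs {0.18, 0.27, 0.29, 0.60} → fail.
TA (methods 1·2): 0.53 vs {0.27, 0.18, 0.19, 0.18} → pass.
Ext (methods 1·2): 0.61 vs {0.60, 0.29, 0.18, 0.19} → pass.
1 of 3 fail.

1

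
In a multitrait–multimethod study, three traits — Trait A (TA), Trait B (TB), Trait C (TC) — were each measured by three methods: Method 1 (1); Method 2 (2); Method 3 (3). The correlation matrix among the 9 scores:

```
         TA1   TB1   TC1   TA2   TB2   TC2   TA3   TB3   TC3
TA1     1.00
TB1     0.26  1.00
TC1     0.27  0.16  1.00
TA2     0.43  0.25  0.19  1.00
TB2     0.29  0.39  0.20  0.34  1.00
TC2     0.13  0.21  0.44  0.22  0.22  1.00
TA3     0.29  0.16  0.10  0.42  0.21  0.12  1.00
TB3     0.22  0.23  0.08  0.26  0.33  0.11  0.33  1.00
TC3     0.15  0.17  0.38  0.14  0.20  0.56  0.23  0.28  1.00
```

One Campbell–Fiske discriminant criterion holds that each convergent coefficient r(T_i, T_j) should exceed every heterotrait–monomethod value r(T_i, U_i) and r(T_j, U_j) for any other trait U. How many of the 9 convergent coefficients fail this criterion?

Convergent coefficients and their comparison sets:
TA (methods 1·2): 0.43 vs {0.26, 0.34, 0.27, 0.22} → pass.
TA (methods 1·3): 0.29 vs {0.26, 0.33, 0.27, 0.23} → fail.
TA (methods 2·3): 0.42 vs {0.34, 0.33, 0.22, 0.23} → pass.
TB (methods 1·2): 0.39 vs {0.26, 0.34, 0.16, 0.22} → pass.
TB (methods 1·3): 0.23 vs {0.26, 0.33, 0.16, 0.28} → fail.
TB (methods 2·3): 0.33 vs {0.34, 0.33, 0.22, 0.28} → fail.
TC (methods 1·2): 0.44 vs {0.27, 0.22, 0.16, 0.22} → pass.
TC (methods 1·3): 0.38 vs {0.27, 0.23, 0.16, 0.28} → pass.
TC (methods 2·3): 0.56 vs {0.22, 0.23, 0.22, 0.28} → pass.
3 of 9 fail.

3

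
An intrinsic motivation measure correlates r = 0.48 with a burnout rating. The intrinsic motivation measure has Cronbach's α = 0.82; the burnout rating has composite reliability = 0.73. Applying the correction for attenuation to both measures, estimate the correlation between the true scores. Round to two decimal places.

0.62

r_true = r_obs / √(r_xx · r_yy) = 0.48 / √(0.82 × 0.73) = 0.48 / √0.5986 = 0.48 / 0.7737 ≈ 0.62.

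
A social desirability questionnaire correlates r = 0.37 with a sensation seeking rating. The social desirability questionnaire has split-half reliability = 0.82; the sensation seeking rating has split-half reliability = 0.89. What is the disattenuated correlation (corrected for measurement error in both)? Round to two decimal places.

0.43

r_true = r_obs / √(r_xx · r_yy) = 0.37 / √(0.82 × 0.89) = 0.37 / √0.7298 = 0.37 / 0.8543 ≈ 0.43.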